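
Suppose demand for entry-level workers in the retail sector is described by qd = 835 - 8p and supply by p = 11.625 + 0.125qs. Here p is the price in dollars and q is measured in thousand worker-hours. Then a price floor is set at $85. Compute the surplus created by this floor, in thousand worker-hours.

432

Rearranging supply gives qs = 8p - 93. Equilibrium: 835 - 8p = 8p - 93, so 928 = 16p and p* = 58, q* = 371.
The floor of 85 is above the equilibrium price 58, so it binds.
At p = 85: qd = 835 - 8·85 = 155 and qs = 8·85 - 93 = 587.
Surplus = qs - qd = 587 - 155 = 432.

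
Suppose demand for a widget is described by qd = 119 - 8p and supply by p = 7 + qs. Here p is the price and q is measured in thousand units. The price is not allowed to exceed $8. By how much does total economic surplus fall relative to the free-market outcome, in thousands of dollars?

20.25

Rearranging supply gives qs = p - 7. In a free market, 119 - 8p = p - 7 gives the equilibrium p* = 14, q* = 7.
The ceiling of 8 is below the equilibrium price 14, so it binds.
At p = 8: qd = 119 - 8·8 = 55 and qs = 8 - 7 = 1.
Quantity traded falls to 1. At q = 1 the demand price is (119 - 1)/8 = 14.75 and the supply price is 7 + 1 = 8.
Deadweight loss = ½ · (14.75 - 8) · (7 - 1) = ½ · 6.75 · 6 = 20.25.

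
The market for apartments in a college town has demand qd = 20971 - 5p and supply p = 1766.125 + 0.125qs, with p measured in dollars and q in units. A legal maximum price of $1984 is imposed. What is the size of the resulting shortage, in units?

Rearranging supply gives qs = 8p - 14129. Setting quantity demanded equal to quantity supplied, 20971 - 5p = 8p - 14129, gives p* = 2700 and q* = 7471.
The ceiling of 1984 is below the equilibrium price 2700, so it binds.
At p = 1984: qd = 20971 - 5·1984 = 11051 and qs = 8·1984 - 14129 = 1743.
Shortage = qd - qs = 11051 - 1743 = 9308.

9308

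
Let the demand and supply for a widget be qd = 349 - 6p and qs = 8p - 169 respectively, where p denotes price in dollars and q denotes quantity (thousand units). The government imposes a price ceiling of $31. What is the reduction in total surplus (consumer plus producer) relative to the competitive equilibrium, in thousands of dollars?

336

Without the control the market clears where 349 - 6p = 8p - 169, i.e. p* = 37 and q* = 127.
Because the ceiling (31) lies below the market-clearing price, it is binding.
At p = 31: qd = 349 - 6·31 = 163 and qs = 8·31 - 169 = 79.
Quantity traded falls to 79. At q = 79 the demand price is (349 - 79)/6 = 45 and the supply price is (169 + 79)/8 = 31.
Deadweight loss = ½ · (45 - 31) · (127 - 79) = ½ · 14 · 48 = 336.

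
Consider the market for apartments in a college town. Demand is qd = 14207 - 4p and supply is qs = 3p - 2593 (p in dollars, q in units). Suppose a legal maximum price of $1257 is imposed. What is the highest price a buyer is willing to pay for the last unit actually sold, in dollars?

Without the control the market clears where 14207 - 4p = 3p - 2593, i.e. p* = 2400 and q* = 4607.
The ceiling of 1257 is below the equilibrium price 2400, so it binds.
At p = 1257: qd = 14207 - 4·1257 = 9179 and qs = 3·1257 - 2593 = 1178.
Only 1178 units reach the market. On the demand curve, the marginal buyer's willingness to pay at q = 1178 is (14207 - 1178)/4 = 3257.25.

3257.25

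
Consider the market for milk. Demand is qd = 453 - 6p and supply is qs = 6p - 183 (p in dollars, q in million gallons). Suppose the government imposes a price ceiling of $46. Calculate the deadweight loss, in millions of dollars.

Equilibrium: 453 - 6p = 6p - 183, so 636 = 12p and p* = 53, q* = 135.
Since 46 < 53, the ceiling is binding.
At p = 46: qd = 453 - 6·46 = 177 and qs = 6·46 - 183 = 93.
Quantity traded falls to 93. At q = 93 the demand price is (453 - 93)/6 = 60 and the supply price is (183 + 93)/6 = 46.
Deadweight loss = ½ · (60 - 46) · (135 - 93) = ½ · 14 · 42 = 294.

294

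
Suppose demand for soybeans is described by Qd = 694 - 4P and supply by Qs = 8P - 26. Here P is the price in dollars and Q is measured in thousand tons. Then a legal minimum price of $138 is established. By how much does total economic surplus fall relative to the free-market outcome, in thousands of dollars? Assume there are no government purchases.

Without the control the market clears where 694 - 4P = 8P - 26, i.e. P* = 60 and Q* = 454.
The floor of 138 is above the equilibrium price 60, so it binds.
At P = 138: Qd = 694 - 4·138 = 142 and Qs = 8·138 - 26 = 1078.
Quantity traded falls to 142. At Q = 142 the demand price is (694 - 142)/4 = 138 and the supply price is (26 + 142)/8 = 21.
Deadweight loss = ½ · (138 - 21) · (454 - 142) = ½ · 117 · 312 = 18252.

18252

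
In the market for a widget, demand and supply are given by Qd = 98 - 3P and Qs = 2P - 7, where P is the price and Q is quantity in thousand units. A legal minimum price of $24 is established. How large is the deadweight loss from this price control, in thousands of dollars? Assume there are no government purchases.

In a free market, 98 - 3P = 2P - 7 gives the equilibrium P* = 21, Q* = 35.
Because the floor (24) lies above the market-clearing price, it is binding.
At P = 24: Qd = 98 - 3·24 = 26 and Qs = 2·24 - 7 = 41.
Quantity traded falls to 26. At Q = 26 the demand price is (98 - 26)/3 = 24 and the supply price is (7 + 26)/2 = 16.5.
Deadweight loss = ½ · (24 - 16.5) · (35 - 26) = ½ · 7.5 · 9 = 33.75.

33.75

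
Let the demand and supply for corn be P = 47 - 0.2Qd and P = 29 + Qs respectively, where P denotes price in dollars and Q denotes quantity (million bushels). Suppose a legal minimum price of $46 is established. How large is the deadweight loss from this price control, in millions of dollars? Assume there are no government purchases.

Rearranging demand gives Qd = 235 - 5P; rearranging supply gives Qs = P - 29. Without the control the market clears where 235 - 5P = P - 29, i.e. P* = 44 and Q* = 15.
Since 46 > 44, the floor is binding.
At P = 46: Qd = 235 - 5·46 = 5 and Qs = 46 - 29 = 17.
Quantity traded falls to 5. At Q = 5 the demand price is (235 - 5)/5 = 46 and the supply price is 29 + 5 = 34.
Deadweight loss = ½ · (46 - 34) · (15 - 5) = ½ · 12 · 10 = 60.

60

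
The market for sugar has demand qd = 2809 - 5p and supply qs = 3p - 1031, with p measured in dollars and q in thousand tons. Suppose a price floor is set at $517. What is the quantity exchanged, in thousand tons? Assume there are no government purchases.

224

In a free market, 2809 - 5p = 3p - 1031 gives the equilibrium p* = 480, q* = 409.
Because the floor (517) lies above the market-clearing price, it is binding.
At p = 517: qd = 2809 - 5·517 = 224 and qs = 3·517 - 1031 = 520.
The quantity actually transacted is the short side, demand: 224.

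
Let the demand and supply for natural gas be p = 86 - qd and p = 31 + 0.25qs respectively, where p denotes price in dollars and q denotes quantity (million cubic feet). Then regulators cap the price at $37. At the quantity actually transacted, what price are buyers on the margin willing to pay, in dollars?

Rearranging demand gives qd = 86 - p; rearranging supply gives qs = 4p - 124. In a free market, 86 - p = 4p - 124 gives the equilibrium p* = 42, q* = 44.
Because the ceiling (37) lies below the market-clearing price, it is binding.
At p = 37: qd = 86 - 37 = 49 and qs = 4·37 - 124 = 24.
Only 24 units reach the market. On the demand curve, the marginal buyer's willingness to pay at q = 24 is (86 - 24) = 62.

62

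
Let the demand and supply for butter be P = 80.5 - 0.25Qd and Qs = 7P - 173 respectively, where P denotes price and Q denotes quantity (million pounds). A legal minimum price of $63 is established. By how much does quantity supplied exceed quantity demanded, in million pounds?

Rearranging demand gives Qd = 322 - 4P. In a free market, 322 - 4P = 7P - 173 gives the equilibrium P* = 45, Q* = 142.
Since 63 > 45, the floor is binding.
At P = 63: Qd = 322 - 4·63 = 70 and Qs = 7·63 - 173 = 268.
Surplus = Qs - Qd = 268 - 70 = 198.

198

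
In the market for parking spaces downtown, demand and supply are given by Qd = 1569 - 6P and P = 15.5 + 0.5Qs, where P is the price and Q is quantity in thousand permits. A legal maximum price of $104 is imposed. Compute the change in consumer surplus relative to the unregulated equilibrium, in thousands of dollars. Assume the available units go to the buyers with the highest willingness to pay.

Rearranging supply gives Qs = 2P - 31. Equilibrium: 1569 - 6P = 2P - 31, so 1600 = 8P and P* = 200, Q* = 369.
The ceiling of 104 is below the equilibrium price 200, so it binds.
At P = 104: Qd = 1569 - 6·104 = 945 and Qs = 2·104 - 31 = 177.
Consumer surplus without the control is ½ · (261.5 - 200) · 369 = 11346.75.
With the ceiling, 177 units are sold at 104 (assume they go to the highest-value buyers). The demand price at Q = 177 is 232, so CS = ½ · [(261.5 - 104) + (232 - 104)] · 177 = 25266.75.
Change in consumer surplus = 25266.75 - 11346.75 = 13920.

13920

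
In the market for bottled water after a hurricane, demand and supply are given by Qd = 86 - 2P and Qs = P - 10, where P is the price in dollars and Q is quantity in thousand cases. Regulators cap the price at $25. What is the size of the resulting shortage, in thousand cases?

Equilibrium: 86 - 2P = P - 10, so 96 = 3P and P* = 32, Q* = 22.
The ceiling of 25 is below the equilibrium price 32, so it binds.
At P = 25: Qd = 86 - 2·25 = 36 and Qs = 25 - 10 = 15.
Shortage = Qd - Qs = 36 - 15 = 21.

21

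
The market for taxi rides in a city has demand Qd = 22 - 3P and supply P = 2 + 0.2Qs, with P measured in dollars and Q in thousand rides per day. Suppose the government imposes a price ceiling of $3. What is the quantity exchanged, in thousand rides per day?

5

Rearranging supply gives Qs = 5P - 10. In a free market, 22 - 3P = 5P - 10 gives the equilibrium P* = 4, Q* = 10.
The ceiling of 3 is below the equilibrium price 4, so it binds.
At P = 3: Qd = 22 - 3·3 = 13 and Qs = 5·3 - 10 = 5.
The quantity actually transacted is the short side, supply: 5.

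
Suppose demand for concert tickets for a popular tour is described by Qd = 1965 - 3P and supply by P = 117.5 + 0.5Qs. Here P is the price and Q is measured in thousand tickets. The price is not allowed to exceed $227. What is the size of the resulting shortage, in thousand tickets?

Rearranging supply gives Qs = 2P - 235. Setting quantity demanded equal to quantity supplied, 1965 - 3P = 2P - 235, gives P* = 440 and Q* = 645.
Because the ceiling (227) lies below the market-clearing price, it is binding.
At P = 227: Qd = 1965 - 3·227 = 1284 and Qs = 2·227 - 235 = 219.
Shortage = Qd - Qs = 1284 - 219 = 1065.

1065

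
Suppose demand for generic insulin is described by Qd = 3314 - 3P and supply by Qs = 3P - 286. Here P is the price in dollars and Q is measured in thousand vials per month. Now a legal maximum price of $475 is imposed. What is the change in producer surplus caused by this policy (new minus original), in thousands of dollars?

In a free market, 3314 - 3P = 3P - 286 gives the equilibrium P* = 600, Q* = 1514.
The ceiling of 475 is below the equilibrium price 600, so it binds.
At P = 475: Qd = 3314 - 3·475 = 1889 and Qs = 3·475 - 286 = 1139.
Producer surplus without the control is ½ · (600 - 286/3) · 1514 = 1146098/3.
With the ceiling, producers sell 1139 units at 475, so PS = ½ · (475 - 286/3) · 1139 = 1297321/6.
Change in producer surplus = 1297321/6 - 1146098/3 = -165812.5.

-165812.5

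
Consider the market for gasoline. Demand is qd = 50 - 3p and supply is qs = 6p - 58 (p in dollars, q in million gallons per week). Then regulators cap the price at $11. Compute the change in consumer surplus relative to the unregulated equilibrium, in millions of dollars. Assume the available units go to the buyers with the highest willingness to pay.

2

Equilibrium: 50 - 3p = 6p - 58, so 108 = 9p and p* = 12, q* = 14.
Because the ceiling (11) lies below the market-clearing price, it is binding.
At p = 11: qd = 50 - 3·11 = 17 and qs = 6·11 - 58 = 8.
Consumer surplus without the control is ½ · (50/3 - 12) · 14 = 98/3.
With the ceiling, 8 units are sold at 11 (assume they go to the highest-value buyers). The demand price at q = 8 is 14, so CS = ½ · [(50/3 - 11) + (14 - 11)] · 8 = 104/3.
Change in consumer surplus = 104/3 - 98/3 = 2.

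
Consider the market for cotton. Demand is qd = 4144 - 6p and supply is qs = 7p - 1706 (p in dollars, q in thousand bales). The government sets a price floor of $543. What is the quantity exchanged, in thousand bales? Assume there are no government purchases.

Without the control the market clears where 4144 - 6p = 7p - 1706, i.e. p* = 450 and q* = 1444.
The floor of 543 is above the equilibrium price 450, so it binds.
At p = 543: qd = 4144 - 6·543 = 886 and qs = 7·543 - 1706 = 2095.
The quantity actually transacted is the short side, demand: 886.

886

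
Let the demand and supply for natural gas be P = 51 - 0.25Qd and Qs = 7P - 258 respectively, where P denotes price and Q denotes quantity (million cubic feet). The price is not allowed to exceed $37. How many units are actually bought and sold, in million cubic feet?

1

Rearranging demand gives Qd = 204 - 4P. Equilibrium: 204 - 4P = 7P - 258, so 462 = 11P and P* = 42, Q* = 36.
Because the ceiling (37) lies below the market-clearing price, it is binding.
At P = 37: Qd = 204 - 4·37 = 56 and Qs = 7·37 - 258 = 1.
The quantity actually transacted is the short side, supply: 1.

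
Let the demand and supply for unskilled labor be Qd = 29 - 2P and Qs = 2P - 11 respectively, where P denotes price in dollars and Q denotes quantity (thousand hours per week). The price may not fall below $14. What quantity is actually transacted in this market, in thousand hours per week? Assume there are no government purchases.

In a free market, 29 - 2P = 2P - 11 gives the equilibrium P* = 10, Q* = 9.
Since 14 > 10, the floor is binding.
At P = 14: Qd = 29 - 2·14 = 1 and Qs = 2·14 - 11 = 17.
The quantity actually transacted is the short side, demand: 1.

1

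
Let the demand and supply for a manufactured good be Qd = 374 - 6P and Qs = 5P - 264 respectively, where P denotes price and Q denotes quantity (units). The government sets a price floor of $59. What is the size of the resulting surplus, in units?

Without the control the market clears where 374 - 6P = 5P - 264, i.e. P* = 58 and Q* = 26.
The floor of 59 is above the equilibrium price 58, so it binds.
At P = 59: Qd = 374 - 6·59 = 20 and Qs = 5·59 - 264 = 31.
Surplus = Qs - Qd = 31 - 20 = 11.

11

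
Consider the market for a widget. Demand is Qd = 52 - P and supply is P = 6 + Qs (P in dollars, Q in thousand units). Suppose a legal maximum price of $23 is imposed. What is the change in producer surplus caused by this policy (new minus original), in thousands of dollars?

Rearranging supply gives Qs = P - 6. Equilibrium: 52 - P = P - 6, so 58 = 2P and P* = 29, Q* = 23.
Because the ceiling (23) lies below the market-clearing price, it is binding.
At P = 23: Qd = 52 - 23 = 29 and Qs = 23 - 6 = 17.
Producer surplus without the control is ½ · (29 - 6) · 23 = 264.5.
With the ceiling, producers sell 17 units at 23, so PS = ½ · (23 - 6) · 17 = 144.5.
Change in producer surplus = 144.5 - 264.5 = -120.

-120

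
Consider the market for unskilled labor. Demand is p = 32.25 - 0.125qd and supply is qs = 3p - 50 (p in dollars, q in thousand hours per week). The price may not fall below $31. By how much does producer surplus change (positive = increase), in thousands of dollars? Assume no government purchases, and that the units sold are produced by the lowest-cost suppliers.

-66

Rearranging demand gives qd = 258 - 8p. Setting quantity demanded equal to quantity supplied, 258 - 8p = 3p - 50, gives p* = 28 and q* = 34.
Since 31 > 28, the floor is binding.
At p = 31: qd = 258 - 8·31 = 10 and qs = 3·31 - 50 = 43.
Producer surplus without the control is ½ · (28 - 50/3) · 34 = 578/3.
With the floor, 10 units are sold at 31. The supply price at q = 10 is 20, so PS = ½ · [(31 - 50/3) + (31 - 20)] · 10 = 380/3.
Change in producer surplus = 380/3 - 578/3 = -66.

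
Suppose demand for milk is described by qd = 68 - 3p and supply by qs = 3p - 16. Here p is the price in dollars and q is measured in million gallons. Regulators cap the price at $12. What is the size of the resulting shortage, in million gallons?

12

Setting quantity demanded equal to quantity supplied, 68 - 3p = 3p - 16, gives p* = 14 and q* = 26.
Since 12 < 14, the ceiling is binding.
At p = 12: qd = 68 - 3·12 = 32 and qs = 3·12 - 16 = 20.
Shortage = qd - qs = 32 - 20 = 12.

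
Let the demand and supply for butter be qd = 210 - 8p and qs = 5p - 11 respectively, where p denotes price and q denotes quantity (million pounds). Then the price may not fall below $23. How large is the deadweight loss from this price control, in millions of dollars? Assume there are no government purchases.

Setting quantity demanded equal to quantity supplied, 210 - 8p = 5p - 11, gives p* = 17 and q* = 74.
The floor of 23 is above the equilibrium price 17, so it binds.
At p = 23: qd = 210 - 8·23 = 26 and qs = 5·23 - 11 = 104.
Quantity traded falls to 26. At q = 26 the demand price is (210 - 26)/8 = 23 and the supply price is (11 + 26)/5 = 7.4.
Deadweight loss = ½ · (23 - 7.4) · (74 - 26) = ½ · 15.6 · 48 = 374.4.

374.4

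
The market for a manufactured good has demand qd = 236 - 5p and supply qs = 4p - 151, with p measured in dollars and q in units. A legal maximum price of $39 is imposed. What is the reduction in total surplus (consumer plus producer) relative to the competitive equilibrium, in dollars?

57.6

Without the control the market clears where 236 - 5p = 4p - 151, i.e. p* = 43 and q* = 21.
Because the ceiling (39) lies below the market-clearing price, it is binding.
At p = 39: qd = 236 - 5·39 = 41 and qs = 4·39 - 151 = 5.
Quantity traded falls to 5. At q = 5 the demand price is (236 - 5)/5 = 46.2 and the supply price is (151 + 5)/4 = 39.
Deadweight loss = ½ · (46.2 - 39) · (21 - 5) = ½ · 7.2 · 16 = 57.6.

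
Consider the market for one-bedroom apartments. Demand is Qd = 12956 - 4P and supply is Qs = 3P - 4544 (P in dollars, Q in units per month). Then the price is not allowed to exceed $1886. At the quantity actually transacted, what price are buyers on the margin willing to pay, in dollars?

2960.5

Setting quantity demanded equal to quantity supplied, 12956 - 4P = 3P - 4544, gives P* = 2500 and Q* = 2956.
The ceiling of 1886 is below the equilibrium price 2500, so it binds.
At P = 1886: Qd = 12956 - 4·1886 = 5412 and Qs = 3·1886 - 4544 = 1114.
Only 1114 units reach the market. On the demand curve, the marginal buyer's willingness to pay at Q = 1114 is (12956 - 1114)/4 = 2960.5.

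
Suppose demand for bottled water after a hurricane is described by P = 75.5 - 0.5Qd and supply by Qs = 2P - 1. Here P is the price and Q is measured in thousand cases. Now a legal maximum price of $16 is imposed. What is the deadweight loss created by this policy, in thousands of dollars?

Rearranging demand gives Qd = 151 - 2P. In a free market, 151 - 2P = 2P - 1 gives the equilibrium P* = 38, Q* = 75.
Since 16 < 38, the ceiling is binding.
At P = 16: Qd = 151 - 2·16 = 119 and Qs = 2·16 - 1 = 31.
Quantity traded falls to 31. At Q = 31 the demand price is (151 - 31)/2 = 60 and the supply price is (1 + 31)/2 = 16.
Deadweight loss = ½ · (60 - 16) · (75 - 31) = ½ · 44 · 44 = 968.

968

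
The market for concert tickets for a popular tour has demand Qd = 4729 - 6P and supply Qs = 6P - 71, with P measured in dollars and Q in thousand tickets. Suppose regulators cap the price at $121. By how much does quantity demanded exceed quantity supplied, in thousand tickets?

Setting quantity demanded equal to quantity supplied, 4729 - 6P = 6P - 71, gives P* = 400 and Q* = 2329.
The ceiling of 121 is below the equilibrium price 400, so it binds.
At P = 121: Qd = 4729 - 6·121 = 4003 and Qs = 6·121 - 71 = 655.
Shortage = Qd - Qs = 4003 - 655 = 3348.

3348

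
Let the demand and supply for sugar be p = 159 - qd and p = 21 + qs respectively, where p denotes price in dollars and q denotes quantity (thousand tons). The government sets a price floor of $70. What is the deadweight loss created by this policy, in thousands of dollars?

Rearranging demand gives qd = 159 - p; rearranging supply gives qs = p - 21. In a free market, 159 - p = p - 21 gives the equilibrium p* = 90, q* = 69.
Since 70 is below p* = 90, the floor does not bind and the free-market outcome prevails.
Since the control does not bind, no trades are prevented and deadweight loss is zero.

0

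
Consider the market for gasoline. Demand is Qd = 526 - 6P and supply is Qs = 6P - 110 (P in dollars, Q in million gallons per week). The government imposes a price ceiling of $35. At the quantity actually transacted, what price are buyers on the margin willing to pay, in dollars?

71

Without the control the market clears where 526 - 6P = 6P - 110, i.e. P* = 53 and Q* = 208.
Since 35 < 53, the ceiling is binding.
At P = 35: Qd = 526 - 6·35 = 316 and Qs = 6·35 - 110 = 100.
Only 100 units reach the market. On the demand curve, the marginal buyer's willingness to pay at Q = 100 is (526 - 100)/6 = 71.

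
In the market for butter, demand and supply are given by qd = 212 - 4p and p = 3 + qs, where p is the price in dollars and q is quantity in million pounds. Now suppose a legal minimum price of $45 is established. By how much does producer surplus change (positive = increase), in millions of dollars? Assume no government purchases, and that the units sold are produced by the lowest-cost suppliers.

Rearranging supply gives qs = p - 3. Without the control the market clears where 212 - 4p = p - 3, i.e. p* = 43 and q* = 40.
Since 45 > 43, the floor is binding.
At p = 45: qd = 212 - 4·45 = 32 and qs = 45 - 3 = 42.
Producer surplus without the control is ½ · (43 - 3) · 40 = 800.
With the floor, 32 units are sold at 45. The supply price at q = 32 is 35, so PS = ½ · [(45 - 3) + (45 - 35)] · 32 = 832.
Change in producer surplus = 832 - 800 = 32.

32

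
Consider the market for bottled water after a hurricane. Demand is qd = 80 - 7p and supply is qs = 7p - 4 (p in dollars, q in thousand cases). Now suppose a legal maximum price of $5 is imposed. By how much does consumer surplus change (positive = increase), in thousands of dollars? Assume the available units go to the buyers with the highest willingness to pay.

27.5

Setting quantity demanded equal to quantity supplied, 80 - 7p = 7p - 4, gives p* = 6 and q* = 38.
Since 5 < 6, the ceiling is binding.
At p = 5: qd = 80 - 7·5 = 45 and qs = 7·5 - 4 = 31.
Consumer surplus without the control is ½ · (80/7 - 6) · 38 = 722/7.
With the ceiling, 31 units are sold at 5 (assume they go to the highest-value buyers). The demand price at q = 31 is 7, so CS = ½ · [(80/7 - 5) + (7 - 5)] · 31 = 1829/14.
Change in consumer surplus = 1829/14 - 722/7 = 27.5.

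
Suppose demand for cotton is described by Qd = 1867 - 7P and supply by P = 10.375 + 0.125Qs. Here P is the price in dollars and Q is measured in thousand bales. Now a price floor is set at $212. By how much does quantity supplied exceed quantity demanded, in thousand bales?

1230

Rearranging supply gives Qs = 8P - 83. Setting quantity demanded equal to quantity supplied, 1867 - 7P = 8P - 83, gives P* = 130 and Q* = 957.
The floor of 212 is above the equilibrium price 130, so it binds.
At P = 212: Qd = 1867 - 7·212 = 383 and Qs = 8·212 - 83 = 1613.
Surplus = Qs - Qd = 1613 - 383 = 1230.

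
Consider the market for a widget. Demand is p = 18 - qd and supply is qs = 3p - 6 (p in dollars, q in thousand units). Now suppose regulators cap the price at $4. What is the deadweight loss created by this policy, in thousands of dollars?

24

Rearranging demand gives qd = 18 - p. Equilibrium: 18 - p = 3p - 6, so 24 = 4p and p* = 6, q* = 12.
The ceiling of 4 is below the equilibrium price 6, so it binds.
At p = 4: qd = 18 - 4 = 14 and qs = 3·4 - 6 = 6.
Quantity traded falls to 6. At q = 6 the demand price is 18 - 6 = 12 and the supply price is (6 + 6)/3 = 4.
Deadweight loss = ½ · (12 - 4) · (12 - 6) = ½ · 8 · 6 = 24.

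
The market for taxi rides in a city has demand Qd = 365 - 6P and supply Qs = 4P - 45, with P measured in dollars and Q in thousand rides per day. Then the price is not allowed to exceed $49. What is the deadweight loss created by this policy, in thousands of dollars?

0

Setting quantity demanded equal to quantity supplied, 365 - 6P = 4P - 45, gives P* = 41 and Q* = 119.
The ceiling of 49 is above the equilibrium price 41, so it is not binding; the market clears at P* = 41, Q* = 119.
Since the control does not bind, no trades are prevented and deadweight loss is zero.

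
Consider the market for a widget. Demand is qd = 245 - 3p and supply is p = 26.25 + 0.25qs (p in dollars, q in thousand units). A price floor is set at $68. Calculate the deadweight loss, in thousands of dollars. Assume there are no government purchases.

Rearranging supply gives qs = 4p - 105. Setting quantity demanded equal to quantity supplied, 245 - 3p = 4p - 105, gives p* = 50 and q* = 95.
The floor of 68 is above the equilibrium price 50, so it binds.
At p = 68: qd = 245 - 3·68 = 41 and qs = 4·68 - 105 = 167.
Quantity traded falls to 41. At q = 41 the demand price is (245 - 41)/3 = 68 and the supply price is (105 + 41)/4 = 36.5.
Deadweight loss = ½ · (68 - 36.5) · (95 - 41) = ½ · 31.5 · 54 = 850.5.

850.5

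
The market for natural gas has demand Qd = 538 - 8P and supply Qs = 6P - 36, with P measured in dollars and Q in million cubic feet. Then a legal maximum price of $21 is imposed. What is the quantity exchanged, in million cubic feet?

90

Without the control the market clears where 538 - 8P = 6P - 36, i.e. P* = 41 and Q* = 210.
Since 21 < 41, the ceiling is binding.
At P = 21: Qd = 538 - 8·21 = 370 and Qs = 6·21 - 36 = 90.
The quantity actually transacted is the short side, supply: 90.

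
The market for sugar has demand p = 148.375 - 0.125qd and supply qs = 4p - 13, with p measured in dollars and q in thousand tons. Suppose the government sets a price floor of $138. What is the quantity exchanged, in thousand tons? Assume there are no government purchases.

Rearranging demand gives qd = 1187 - 8p. Setting quantity demanded equal to quantity supplied, 1187 - 8p = 4p - 13, gives p* = 100 and q* = 387.
Because the floor (138) lies above the market-clearing price, it is binding.
At p = 138: qd = 1187 - 8·138 = 83 and qs = 4·138 - 13 = 539.
The quantity actually transacted is the short side, demand: 83.

83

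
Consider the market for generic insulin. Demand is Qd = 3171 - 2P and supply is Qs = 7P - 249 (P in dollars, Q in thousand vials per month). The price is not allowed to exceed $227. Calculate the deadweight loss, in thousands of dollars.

368691.75

In a free market, 3171 - 2P = 7P - 249 gives the equilibrium P* = 380, Q* = 2411.
Because the ceiling (227) lies below the market-clearing price, it is binding.
At P = 227: Qd = 3171 - 2·227 = 2717 and Qs = 7·227 - 249 = 1340.
Quantity traded falls to 1340. At Q = 1340 the demand price is (3171 - 1340)/2 = 915.5 and the supply price is (249 + 1340)/7 = 227.
Deadweight loss = ½ · (915.5 - 227) · (2411 - 1340) = ½ · 688.5 · 1071 = 368691.75.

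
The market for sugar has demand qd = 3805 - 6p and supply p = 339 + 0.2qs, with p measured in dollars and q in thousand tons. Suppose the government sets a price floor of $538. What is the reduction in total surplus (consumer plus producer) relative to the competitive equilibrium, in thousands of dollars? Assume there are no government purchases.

Rearranging supply gives qs = 5p - 1695. In a free market, 3805 - 6p = 5p - 1695 gives the equilibrium p* = 500, q* = 805.
Because the floor (538) lies above the market-clearing price, it is binding.
At p = 538: qd = 3805 - 6·538 = 577 and qs = 5·538 - 1695 = 995.
Quantity traded falls to 577. At q = 577 the demand price is (3805 - 577)/6 = 538 and the supply price is (1695 + 577)/5 = 454.4.
Deadweight loss = ½ · (538 - 454.4) · (805 - 577) = ½ · 83.6 · 228 = 9530.4.

9530.4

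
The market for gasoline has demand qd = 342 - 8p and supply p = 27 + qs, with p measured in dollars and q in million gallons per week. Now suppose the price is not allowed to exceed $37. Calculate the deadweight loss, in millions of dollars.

9

Rearranging supply gives qs = p - 27. Equilibrium: 342 - 8p = p - 27, so 369 = 9p and p* = 41, q* = 14.
The ceiling of 37 is below the equilibrium price 41, so it binds.
At p = 37: qd = 342 - 8·37 = 46 and qs = 37 - 27 = 10.
Quantity traded falls to 10. At q = 10 the demand price is (342 - 10)/8 = 41.5 and the supply price is 27 + 10 = 37.
Deadweight loss = ½ · (41.5 - 37) · (14 - 10) = ½ · 4.5 · 4 = 9.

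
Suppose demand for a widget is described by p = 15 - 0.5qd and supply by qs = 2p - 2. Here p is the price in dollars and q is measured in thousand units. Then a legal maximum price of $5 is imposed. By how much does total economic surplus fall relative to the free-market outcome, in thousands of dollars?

18

Rearranging demand gives qd = 30 - 2p. In a free market, 30 - 2p = 2p - 2 gives the equilibrium p* = 8, q* = 14.
Because the ceiling (5) lies below the market-clearing price, it is binding.
At p = 5: qd = 30 - 2·5 = 20 and qs = 2·5 - 2 = 8.
Quantity traded falls to 8. At q = 8 the demand price is (30 - 8)/2 = 11 and the supply price is (2 + 8)/2 = 5.
Deadweight loss = ½ · (11 - 5) · (14 - 8) = ½ · 6 · 6 = 18.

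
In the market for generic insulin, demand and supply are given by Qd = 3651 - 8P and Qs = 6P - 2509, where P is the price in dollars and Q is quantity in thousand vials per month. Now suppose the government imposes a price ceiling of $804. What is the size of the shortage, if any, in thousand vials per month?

Equilibrium: 3651 - 8P = 6P - 2509, so 6160 = 14P and P* = 440, Q* = 131.
The ceiling of 804 is above the equilibrium price 440, so it is not binding; the market clears at P* = 440, Q* = 131.
Since the control does not bind, there is no shortage.

0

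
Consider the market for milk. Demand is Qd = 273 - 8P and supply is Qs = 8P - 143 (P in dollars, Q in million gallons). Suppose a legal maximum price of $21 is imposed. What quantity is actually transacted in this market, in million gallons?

25

In a free market, 273 - 8P = 8P - 143 gives the equilibrium P* = 26, Q* = 65.
Because the ceiling (21) lies below the market-clearing price, it is binding.
At P = 21: Qd = 273 - 8·21 = 105 and Qs = 8·21 - 143 = 25.
The quantity actually transacted is the short side, supply: 25.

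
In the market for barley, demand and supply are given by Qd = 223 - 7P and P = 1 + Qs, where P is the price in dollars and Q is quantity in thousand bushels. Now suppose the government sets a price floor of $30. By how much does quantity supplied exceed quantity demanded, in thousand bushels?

16

Rearranging supply gives Qs = P - 1. Setting quantity demanded equal to quantity supplied, 223 - 7P = P - 1, gives P* = 28 and Q* = 27.
Since 30 > 28, the floor is binding.
At P = 30: Qd = 223 - 7·30 = 13 and Qs = 30 - 1 = 29.
Surplus = Qs - Qd = 29 - 13 = 16.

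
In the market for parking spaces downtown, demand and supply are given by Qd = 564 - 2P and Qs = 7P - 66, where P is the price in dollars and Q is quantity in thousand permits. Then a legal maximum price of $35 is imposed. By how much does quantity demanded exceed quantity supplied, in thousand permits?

315

Equilibrium: 564 - 2P = 7P - 66, so 630 = 9P and P* = 70, Q* = 424.
Since 35 < 70, the ceiling is binding.
At P = 35: Qd = 564 - 2·35 = 494 and Qs = 7·35 - 66 = 179.
Shortage = Qd - Qs = 494 - 179 = 315.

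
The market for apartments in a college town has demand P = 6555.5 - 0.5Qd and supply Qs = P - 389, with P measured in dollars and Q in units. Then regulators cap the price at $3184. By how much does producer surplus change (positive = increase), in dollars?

Rearranging demand gives Qd = 13111 - 2P. In a free market, 13111 - 2P = P - 389 gives the equilibrium P* = 4500, Q* = 4111.
Since 3184 < 4500, the ceiling is binding.
At P = 3184: Qd = 13111 - 2·3184 = 6743 and Qs = 3184 - 389 = 2795.
Producer surplus without the control is ½ · (4500 - 389) · 4111 = 8450160.5.
With the ceiling, producers sell 2795 units at 3184, so PS = ½ · (3184 - 389) · 2795 = 3906012.5.
Change in producer surplus = 3906012.5 - 8450160.5 = -4544148.

-4544148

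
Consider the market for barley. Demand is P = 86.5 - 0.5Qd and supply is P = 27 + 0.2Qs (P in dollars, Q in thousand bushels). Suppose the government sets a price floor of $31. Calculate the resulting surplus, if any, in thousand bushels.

0

Rearranging demand gives Qd = 173 - 2P; rearranging supply gives Qs = 5P - 135. Without the control the market clears where 173 - 2P = 5P - 135, i.e. P* = 44 and Q* = 85.
Since 31 is below P* = 44, the floor does not bind and the free-market outcome prevails.
Since the control does not bind, there is no surplus.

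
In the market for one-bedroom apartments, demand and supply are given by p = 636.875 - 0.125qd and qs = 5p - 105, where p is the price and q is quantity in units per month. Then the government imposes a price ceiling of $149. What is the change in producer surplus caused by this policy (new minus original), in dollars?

-318142.5

Rearranging demand gives qd = 5095 - 8p. In a free market, 5095 - 8p = 5p - 105 gives the equilibrium p* = 400, q* = 1895.
Since 149 < 400, the ceiling is binding.
At p = 149: qd = 5095 - 8·149 = 3903 and qs = 5·149 - 105 = 640.
Producer surplus without the control is ½ · (400 - 21) · 1895 = 359102.5.
With the ceiling, producers sell 640 units at 149, so PS = ½ · (149 - 21) · 640 = 40960.
Change in producer surplus = 40960 - 359102.5 = -318142.5.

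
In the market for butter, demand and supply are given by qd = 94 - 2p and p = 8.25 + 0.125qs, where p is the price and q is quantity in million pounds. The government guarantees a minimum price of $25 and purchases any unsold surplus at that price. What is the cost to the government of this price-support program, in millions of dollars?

Rearranging supply gives qs = 8p - 66. In a free market, 94 - 2p = 8p - 66 gives the equilibrium p* = 16, q* = 62.
The floor of 25 is above the equilibrium price 16, so it binds.
At p = 25: qd = 94 - 2·25 = 44 and qs = 8·25 - 66 = 134.
Surplus = qs - qd = 90.
Government expenditure = surplus × support price = 90 × 25 = 2250.

2250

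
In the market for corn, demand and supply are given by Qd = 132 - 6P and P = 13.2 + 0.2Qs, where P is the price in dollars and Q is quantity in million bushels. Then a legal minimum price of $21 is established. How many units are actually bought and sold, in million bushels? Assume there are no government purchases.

Rearranging supply gives Qs = 5P - 66. Without the control the market clears where 132 - 6P = 5P - 66, i.e. P* = 18 and Q* = 24.
The floor of 21 is above the equilibrium price 18, so it binds.
At P = 21: Qd = 132 - 6·21 = 6 and Qs = 5·21 - 66 = 39.
The quantity actually transacted is the short side, demand: 6.

6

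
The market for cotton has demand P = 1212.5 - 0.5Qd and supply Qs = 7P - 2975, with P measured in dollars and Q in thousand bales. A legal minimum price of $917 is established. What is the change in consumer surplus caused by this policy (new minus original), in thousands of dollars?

Rearranging demand gives Qd = 2425 - 2P. Without the control the market clears where 2425 - 2P = 7P - 2975, i.e. P* = 600 and Q* = 1225.
Since 917 > 600, the floor is binding.
At P = 917: Qd = 2425 - 2·917 = 591 and Qs = 7·917 - 2975 = 3444.
Consumer surplus without the control is ½ · (1212.5 - 600) · 1225 = 375156.25.
With the floor, consumers buy 591 units at 917, so CS = ½ · (1212.5 - 917) · 591 = 87320.25.
Change in consumer surplus = 87320.25 - 375156.25 = -287836.

-287836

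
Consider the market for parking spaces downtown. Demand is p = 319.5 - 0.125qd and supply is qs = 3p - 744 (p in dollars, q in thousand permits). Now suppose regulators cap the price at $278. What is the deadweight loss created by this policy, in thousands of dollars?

Rearranging demand gives qd = 2556 - 8p. Without the control the market clears where 2556 - 8p = 3p - 744, i.e. p* = 300 and q* = 156.
The ceiling of 278 is below the equilibrium price 300, so it binds.
At p = 278: qd = 2556 - 8·278 = 332 and qs = 3·278 - 744 = 90.
Quantity traded falls to 90. At q = 90 the demand price is (2556 - 90)/8 = 308.25 and the supply price is (744 + 90)/3 = 278.
Deadweight loss = ½ · (308.25 - 278) · (156 - 90) = ½ · 30.25 · 66 = 998.25.

998.25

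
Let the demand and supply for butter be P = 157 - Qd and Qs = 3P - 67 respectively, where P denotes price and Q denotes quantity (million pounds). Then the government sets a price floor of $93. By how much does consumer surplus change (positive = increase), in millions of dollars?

Rearranging demand gives Qd = 157 - P. In a free market, 157 - P = 3P - 67 gives the equilibrium P* = 56, Q* = 101.
Because the floor (93) lies above the market-clearing price, it is binding.
At P = 93: Qd = 157 - 93 = 64 and Qs = 3·93 - 67 = 212.
Consumer surplus without the control is ½ · (157 - 56) · 101 = 5100.5.
With the floor, consumers buy 64 units at 93, so CS = ½ · (157 - 93) · 64 = 2048.
Change in consumer surplus = 2048 - 5100.5 = -3052.5.

-3052.5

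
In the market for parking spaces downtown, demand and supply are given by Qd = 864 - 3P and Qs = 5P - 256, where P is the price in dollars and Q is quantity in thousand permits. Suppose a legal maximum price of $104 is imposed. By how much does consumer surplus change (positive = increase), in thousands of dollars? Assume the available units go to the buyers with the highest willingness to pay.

4104

Without the control the market clears where 864 - 3P = 5P - 256, i.e. P* = 140 and Q* = 444.
Because the ceiling (104) lies below the market-clearing price, it is binding.
At P = 104: Qd = 864 - 3·104 = 552 and Qs = 5·104 - 256 = 264.
Consumer surplus without the control is ½ · (288 - 140) · 444 = 32856.
With the ceiling, 264 units are sold at 104 (assume they go to the highest-value buyers). The demand price at Q = 264 is 200, so CS = ½ · [(288 - 104) + (200 - 104)] · 264 = 36960.
Change in consumer surplus = 36960 - 32856 = 4104.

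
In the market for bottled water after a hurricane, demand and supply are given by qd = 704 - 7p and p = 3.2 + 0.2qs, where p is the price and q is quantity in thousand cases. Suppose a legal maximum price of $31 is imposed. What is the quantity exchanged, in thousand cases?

139

Rearranging supply gives qs = 5p - 16. Without the control the market clears where 704 - 7p = 5p - 16, i.e. p* = 60 and q* = 284.
The ceiling of 31 is below the equilibrium price 60, so it binds.
At p = 31: qd = 704 - 7·31 = 487 and qs = 5·31 - 16 = 139.
The quantity actually transacted is the short side, supply: 139.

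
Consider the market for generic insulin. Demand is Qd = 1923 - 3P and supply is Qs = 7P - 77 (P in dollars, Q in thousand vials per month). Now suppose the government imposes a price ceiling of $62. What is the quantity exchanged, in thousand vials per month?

In a free market, 1923 - 3P = 7P - 77 gives the equilibrium P* = 200, Q* = 1323.
The ceiling of 62 is below the equilibrium price 200, so it binds.
At P = 62: Qd = 1923 - 3·62 = 1737 and Qs = 7·62 - 77 = 357.
The quantity actually transacted is the short side, supply: 357.

357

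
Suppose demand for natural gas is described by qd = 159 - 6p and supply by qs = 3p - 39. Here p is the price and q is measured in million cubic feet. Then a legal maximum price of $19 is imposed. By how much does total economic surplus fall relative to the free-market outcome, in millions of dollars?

In a free market, 159 - 6p = 3p - 39 gives the equilibrium p* = 22, q* = 27.
Since 19 < 22, the ceiling is binding.
At p = 19: qd = 159 - 6·19 = 45 and qs = 3·19 - 39 = 18.
Quantity traded falls to 18. At q = 18 the demand price is (159 - 18)/6 = 23.5 and the supply price is (39 + 18)/3 = 19.
Deadweight loss = ½ · (23.5 - 19) · (27 - 18) = ½ · 4.5 · 9 = 20.25.

20.25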